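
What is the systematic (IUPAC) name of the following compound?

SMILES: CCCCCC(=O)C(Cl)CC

Counting along the main chain through the carbonyl gives 9 carbons: the parent is nonane.
The highest-priority functional group is a ketone (C=O on an internal carbon), so the name ends in -one.
Number the chain so that numbering from this end puts the carbonyl group at C-4 rather than C-6.
With this numbering: the carbonyl at C-4; a chloro group at C-3.
Assembling the pieces gives 3-chlorononan-4-one.

3-chlorononan-4-one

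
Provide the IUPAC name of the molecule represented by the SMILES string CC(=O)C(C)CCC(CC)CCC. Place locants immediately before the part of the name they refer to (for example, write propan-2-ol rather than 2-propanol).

6-ethyl-3-methylnonan-2-one

The longest carbon chain that includes the carbonyl has 9 carbons, so the parent hydride is nonane.
The highest-priority functional group is a ketone (C=O on an internal carbon), so the name ends in -one.
The numbering direction is chosen so that numbering from this end puts the carbonyl group at C-2 rather than C-8.
That gives the carbonyl at C-2; an ethyl group at C-6; a methyl group at C-3.
Prefixes are listed alphabetically: ethyl, methyl.
Assembling the pieces gives 6-ethyl-3-methylnonan-2-one.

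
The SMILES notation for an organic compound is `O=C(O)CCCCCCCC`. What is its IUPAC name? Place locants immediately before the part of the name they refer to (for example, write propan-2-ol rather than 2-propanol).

Counting along the main chain through the –COOH group gives 9 carbons: the parent is nonane.
A carboxylic acid (terminal –COOH) is the principal characteristic group, giving the suffix -oic acid.
The numbering direction is chosen so that the carboxylic acid carbon is C-1 by definition.
Assembling the pieces gives nonanoic acid.

nonanoic acid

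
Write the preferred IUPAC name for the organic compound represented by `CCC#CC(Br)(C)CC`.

The longest carbon chain that includes the multiple bond has 7 carbons, so the parent hydride is heptane.
There is one C≡C triple bond, indicated by the ending -yne.
The numbering direction is chosen so that numbering from this end puts the triple bond at C-3 rather than C-4.
This places the triple bond between C-3 and C-4; a bromo group at C-5; a methyl group at C-5.
Substituent prefixes are cited in alphabetical order (multiplying prefixes like di-/tri- are ignored for ordering).
Assembling the pieces gives 5-bromo-5-methylhept-3-yne.

5-bromo-5-methylhept-3-yne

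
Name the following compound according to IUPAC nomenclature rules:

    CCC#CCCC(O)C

The longest chain bearing the –OH group and the multiple bond is 8 carbons long (octane).
The principal characteristic group is an alcohol (–OH), named with the suffix -ol.
A C≡C triple bond in the chain gives the infix -yne-.
The numbering direction is chosen so that numbering from this end puts the hydroxyl group at C-2 rather than C-7.
With this numbering: the hydroxyl at C-2; the triple bond between C-5 and C-6.
Putting it together: oct-5-yn-2-ol.

oct-5-yn-2-ol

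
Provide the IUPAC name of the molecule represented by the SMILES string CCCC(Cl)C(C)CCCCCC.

The parent chain contains 11 carbons (undecane).
The numbering direction is chosen so that the substituent locant set {4,5} is lower than {7,8} at the first point of difference.
With this numbering: a chloro group at C-4; a methyl group at C-5.
Substituent prefixes are cited in alphabetical order (multiplying prefixes like di-/tri- are ignored for ordering).
Putting it together: 4-chloro-5-methylundecane.

4-chloro-5-methylundecane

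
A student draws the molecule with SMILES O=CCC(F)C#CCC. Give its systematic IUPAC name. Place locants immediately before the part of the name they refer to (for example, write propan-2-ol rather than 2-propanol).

The longest chain bearing the –CHO group and the multiple bond is 7 carbons long (heptane).
The highest-priority functional group is an aldehyde (terminal –CHO), so the name ends in -al.
A C≡C triple bond in the chain gives the infix -yne-.
Choose the numbering such that the aldehyde carbon is C-1 by definition.
With this numbering: the triple bond between C-4 and C-5; a fluoro group at C-3.
Putting it together: 3-fluorohept-4-ynal.

3-fluorohept-4-ynal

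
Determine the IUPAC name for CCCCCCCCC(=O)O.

The longest chain bearing the –COOH group is 9 carbons long (nonane).
The highest-priority functional group is a carboxylic acid (terminal –COOH), so the name ends in -oic acid.
Choose the numbering such that the carboxylic acid carbon is C-1 by definition.
Assembling the pieces gives nonanoic acid.

nonanoic acid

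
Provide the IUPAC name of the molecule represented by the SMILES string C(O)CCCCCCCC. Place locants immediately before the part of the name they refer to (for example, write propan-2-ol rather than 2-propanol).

Counting along the main chain through the –OH group gives 9 carbons: the parent is nonane.
The highest-priority functional group is an alcohol (–OH), so the name ends in -ol.
The numbering direction is chosen so that numbering from this end puts the hydroxyl group at C-1 rather than C-9.
That gives the hydroxyl at C-1.
Putting it together: nonan-1-ol.

nonan-1-ol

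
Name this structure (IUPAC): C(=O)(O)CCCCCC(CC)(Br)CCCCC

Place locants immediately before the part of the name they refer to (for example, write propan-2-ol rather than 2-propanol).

7-bromo-7-ethyldodecanoic acid

Counting along the main chain through the –COOH group gives 12 carbons: the parent is dodecane.
The highest-priority functional group is a carboxylic acid (terminal –COOH), so the name ends in -oic acid.
Number the chain so that the carboxylic acid carbon is C-1 by definition.
With this numbering: a bromo group at C-7; an ethyl group at C-7.
Substituent prefixes are cited in alphabetical order (multiplying prefixes like di-/tri- are ignored for ordering).
Assembling the pieces gives 7-bromo-7-ethyldodecanoic acid.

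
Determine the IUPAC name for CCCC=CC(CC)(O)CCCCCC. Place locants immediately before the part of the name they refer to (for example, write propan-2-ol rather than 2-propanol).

6-ethyldodec-4-en-6-ol

Counting along the main chain through the –OH group and the multiple bond gives 12 carbons: the parent is dodecane.
The highest-priority functional group is an alcohol (–OH), so the name ends in -ol.
A C=C double bond in the chain gives the infix -ene-.
The numbering direction is chosen so that numbering from this end puts the hydroxyl group at C-6 rather than C-7.
That gives the hydroxyl at C-6; the double bond between C-4 and C-5; an ethyl group at C-6.
The name is 6-ethyldodec-4-en-6-ol.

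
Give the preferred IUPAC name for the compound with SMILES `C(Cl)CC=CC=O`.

Counting along the main chain through the –CHO group and the multiple bond gives 5 carbons: the parent is pentane.
The highest-priority functional group is an aldehyde (terminal –CHO), so the name ends in -al.
There is one C=C double bond, indicated by the ending -ene.
Choose the numbering such that the aldehyde carbon is C-1 by definition.
That gives the double bond between C-2 and C-3; a chloro group at C-5.
The name is 5-chloropent-2-enal.

5-chloropent-2-enal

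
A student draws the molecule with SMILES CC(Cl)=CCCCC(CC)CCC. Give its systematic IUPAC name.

2-chloro-7-ethyldec-2-ene

Counting along the main chain through the multiple bond gives 10 carbons: the parent is decane.
A C=C double bond in the chain gives the infix -ene-.
Number the chain so that numbering from this end puts the double bond at C-2 rather than C-8.
This places the double bond between C-2 and C-3; a chloro group at C-2; an ethyl group at C-7.
Substituent prefixes are cited in alphabetical order (multiplying prefixes like di-/tri- are ignored for ordering).
Putting it together: 2-chloro-7-ethyldec-2-ene.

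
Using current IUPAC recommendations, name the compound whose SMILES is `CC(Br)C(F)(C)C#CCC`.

Counting along the main chain through the multiple bond gives 7 carbons: the parent is heptane.
A C≡C triple bond in the chain gives the infix -yne-.
The numbering direction is chosen so that numbering from this end puts the triple bond at C-3 rather than C-4.
With this numbering: the triple bond between C-3 and C-4; a bromo group at C-6; a fluoro group at C-5; a methyl group at C-5.
Prefixes are listed alphabetically: bromo, fluoro, methyl.
The name is 6-bromo-5-fluoro-5-methylhept-3-yne.

6-bromo-5-fluoro-5-methylhept-3-yne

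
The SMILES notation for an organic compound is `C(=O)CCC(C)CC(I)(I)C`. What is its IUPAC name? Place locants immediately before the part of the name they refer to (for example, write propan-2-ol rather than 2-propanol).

The longest carbon chain that includes the –CHO group has 7 carbons, so the parent hydride is heptane.
The highest-priority functional group is an aldehyde (terminal –CHO), so the name ends in -al.
Choose the numbering such that the aldehyde carbon is C-1 by definition.
That gives two iodo groups at C-6; a methyl group at C-4.
Substituent prefixes are cited in alphabetical order (multiplying prefixes like di-/tri- are ignored for ordering).
Putting it together: 6,6-diiodo-4-methylheptanal.

6,6-diiodo-4-methylheptanal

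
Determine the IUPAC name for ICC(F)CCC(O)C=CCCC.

Counting along the main chain through the –OH group and the multiple bond gives 10 carbons: the parent is decane.
An alcohol (–OH) is the principal characteristic group, giving the suffix -ol.
There is one C=C double bond, indicated by the ending -ene.
The numbering direction is chosen so that numbering from this end puts the hydroxyl group at C-5 rather than C-6.
With this numbering: the hydroxyl at C-5; the double bond between C-6 and C-7; a fluoro group at C-2; an iodo group at C-1.
The substituents are ordered alphabetically, ignoring any di-/tri- multipliers.
Putting it together: 2-fluoro-1-iododec-6-en-5-ol.

2-fluoro-1-iododec-6-en-5-ol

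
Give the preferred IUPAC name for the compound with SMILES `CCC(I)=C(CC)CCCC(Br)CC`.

8-bromo-4-ethyl-3-iododec-3-ene

Counting along the main chain through the multiple bond gives 10 carbons: the parent is decane.
The chain contains a C=C double bond, so the unsaturation ending is -ene.
Choose the numbering such that numbering from this end puts the double bond at C-3 rather than C-7.
With this numbering: the double bond between C-3 and C-4; a bromo group at C-8; an ethyl group at C-4; an iodo group at C-3.
Prefixes are listed alphabetically: bromo, ethyl, iodo.
The name is 8-bromo-4-ethyl-3-iododec-3-ene.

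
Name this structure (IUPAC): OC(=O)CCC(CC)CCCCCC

The longest chain bearing the –COOH group is 10 carbons long (decane).
The principal characteristic group is a carboxylic acid (terminal –COOH), named with the suffix -oic acid.
Choose the numbering such that the carboxylic acid carbon is C-1 by definition.
That gives an ethyl group at C-4.
Assembling the pieces gives 4-ethyldecanoic acid.

4-ethyldecanoic acid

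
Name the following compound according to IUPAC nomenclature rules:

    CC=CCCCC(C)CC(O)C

Counting along the main chain through the –OH group and the multiple bond gives 10 carbons: the parent is decane.
An alcohol (–OH) is the principal characteristic group, giving the suffix -ol.
The chain contains a C=C double bond, so the unsaturation ending is -ene.
The numbering direction is chosen so that numbering from this end puts the hydroxyl group at C-2 rather than C-9.
With this numbering: the hydroxyl at C-2; the double bond between C-8 and C-9; a methyl group at C-4.
Putting it together: 4-methyldec-8-en-2-ol.

4-methyldec-8-en-2-ol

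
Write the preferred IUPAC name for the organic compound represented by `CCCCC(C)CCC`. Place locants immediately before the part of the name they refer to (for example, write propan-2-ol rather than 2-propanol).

The parent chain contains 8 carbons (octane).
Choose the numbering such that the substituent locant set {4} is lower than {5} at the first point of difference.
With this numbering: a methyl group at C-4.
Putting it together: 4-methyloctane.

4-methyloctane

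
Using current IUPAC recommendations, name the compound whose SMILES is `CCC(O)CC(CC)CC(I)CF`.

The longest chain bearing the –OH group is 8 carbons long (octane).
The principal characteristic group is an alcohol (–OH), named with the suffix -ol.
Choose the numbering such that numbering from this end puts the hydroxyl group at C-3 rather than C-6.
That gives the hydroxyl at C-3; an ethyl group at C-5; a fluoro group at C-8; an iodo group at C-7.
Prefixes are listed alphabetically: ethyl, fluoro, iodo.
Assembling the pieces gives 5-ethyl-8-fluoro-7-iodooctan-3-ol.

5-ethyl-8-fluoro-7-iodooctan-3-ol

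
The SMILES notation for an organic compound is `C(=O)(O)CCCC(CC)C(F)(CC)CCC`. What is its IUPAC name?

The longest carbon chain that includes the –COOH group has 9 carbons, so the parent hydride is nonane.
The highest-priority functional group is a carboxylic acid (terminal –COOH), so the name ends in -oic acid.
The numbering direction is chosen so that the carboxylic acid carbon is C-1 by definition.
With this numbering: ethyl groups at C-5 and C-6; a fluoro group at C-6.
Prefixes are listed alphabetically: ethyl, fluoro.
The name is 5,6-diethyl-6-fluorononanoic acid.

5,6-diethyl-6-fluorononanoic acid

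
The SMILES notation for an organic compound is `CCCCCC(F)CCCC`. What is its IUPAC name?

The parent chain contains 10 carbons (decane).
The numbering direction is chosen so that the substituent locant set {5} is lower than {6} at the first point of difference.
This places a fluoro group at C-5.
The name is 5-fluorodecane.

5-fluorodecane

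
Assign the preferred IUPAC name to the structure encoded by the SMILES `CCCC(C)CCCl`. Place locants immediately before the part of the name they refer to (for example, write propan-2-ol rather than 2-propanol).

The parent chain contains 6 carbons (hexane).
Choose the numbering such that the substituent locant set {1,3} is lower than {4,6} at the first point of difference.
This places a chloro group at C-1; a methyl group at C-3.
Substituent prefixes are cited in alphabetical order (multiplying prefixes like di-/tri- are ignored for ordering).
The name is 1-chloro-3-methylhexane.

1-chloro-3-methylhexane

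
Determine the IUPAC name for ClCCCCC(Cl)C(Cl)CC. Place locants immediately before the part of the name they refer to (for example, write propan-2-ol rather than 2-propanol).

The longest carbon chain is 8 atoms: the parent is octane.
The numbering direction is chosen so that the substituent locant set {1,5,6} is lower than {3,4,8} at the first point of difference.
This places chloro groups at C-1 and C-5 and C-6.
Putting it together: 1,5,6-trichlorooctane.

1,5,6-trichlorooctane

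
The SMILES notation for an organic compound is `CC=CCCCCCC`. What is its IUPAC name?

The longest chain bearing the multiple bond is 9 carbons long (nonane).
There is one C=C double bond, indicated by the ending -ene.
Number the chain so that numbering from this end puts the double bond at C-2 rather than C-7.
That gives the double bond between C-2 and C-3.
Assembling the pieces gives non-2-ene.

non-2-ene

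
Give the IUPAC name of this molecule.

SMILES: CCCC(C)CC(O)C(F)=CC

The longest chain bearing the –OH group and the multiple bond is 9 carbons long (nonane).
The principal characteristic group is an alcohol (–OH), named with the suffix -ol.
The chain contains a C=C double bond, so the unsaturation ending is -ene.
Choose the numbering such that numbering from this end puts the hydroxyl group at C-4 rather than C-6.
That gives the hydroxyl at C-4; the double bond between C-2 and C-3; a fluoro group at C-3; a methyl group at C-6.
The substituents are ordered alphabetically, ignoring any di-/tri- multipliers.
Assembling the pieces gives 3-fluoro-6-methylnon-2-en-4-ol.

3-fluoro-6-methylnon-2-en-4-ol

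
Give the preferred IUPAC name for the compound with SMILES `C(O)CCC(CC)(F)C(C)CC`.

Counting along the main chain through the –OH group gives 7 carbons: the parent is heptane.
The highest-priority functional group is an alcohol (–OH), so the name ends in -ol.
The numbering direction is chosen so that numbering from this end puts the hydroxyl group at C-1 rather than C-7.
With this numbering: the hydroxyl at C-1; an ethyl group at C-4; a fluoro group at C-4; a methyl group at C-5.
The substituents are ordered alphabetically, ignoring any di-/tri- multipliers.
Assembling the pieces gives 4-ethyl-4-fluoro-5-methylheptan-1-ol.

4-ethyl-4-fluoro-5-methylheptan-1-ol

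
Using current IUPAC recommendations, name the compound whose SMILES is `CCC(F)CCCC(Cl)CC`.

The longest continuous carbon chain has 9 atoms, so the parent hydride is nonane.
Choose the numbering such that the locant sets are identical either way, so the alphabetically earlier chloro substituent takes the lower locant (3 rather than 7).
That gives a chloro group at C-3; a fluoro group at C-7.
The substituents are ordered alphabetically, ignoring any di-/tri- multipliers.
The name is 3-chloro-7-fluorononane.

3-chloro-7-fluorononane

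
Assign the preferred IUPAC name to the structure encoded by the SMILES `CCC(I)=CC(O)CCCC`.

3-iodonon-3-en-5-ol

Counting along the main chain through the –OH group and the multiple bond gives 9 carbons: the parent is nonane.
An alcohol (–OH) is the principal characteristic group, giving the suffix -ol.
A C=C double bond in the chain gives the infix -ene-.
Choose the numbering such that numbering from this end puts the double bond at C-3 rather than C-6.
This places the hydroxyl at C-5; the double bond between C-3 and C-4; an iodo group at C-3.
Putting it together: 3-iodonon-3-en-5-ol.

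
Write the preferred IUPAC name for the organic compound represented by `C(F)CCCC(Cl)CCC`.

The parent chain contains 8 carbons (octane).
Choose the numbering such that the substituent locant set {1,5} is lower than {4,8} at the first point of difference.
This places a chloro group at C-5; a fluoro group at C-1.
The substituents are ordered alphabetically, ignoring any di-/tri- multipliers.
Assembling the pieces gives 5-chloro-1-fluorooctane.

5-chloro-1-fluorooctane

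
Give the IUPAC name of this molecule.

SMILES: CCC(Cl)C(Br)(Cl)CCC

The parent chain contains 7 carbons (heptane).
The numbering direction is chosen so that the substituent locant set {3,4,4} is lower than {4,4,5} at the first point of difference.
This places a bromo group at C-4; chloro groups at C-3 and C-4.
Prefixes are listed alphabetically: bromo, chloro.
Putting it together: 4-bromo-3,4-dichloroheptane.

4-bromo-3,4-dichloroheptane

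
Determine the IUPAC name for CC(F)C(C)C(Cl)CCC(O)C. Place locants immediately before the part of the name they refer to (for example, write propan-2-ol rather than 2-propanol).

The longest chain bearing the –OH group is 8 carbons long (octane).
An alcohol (–OH) is the principal characteristic group, giving the suffix -ol.
Choose the numbering such that numbering from this end puts the hydroxyl group at C-2 rather than C-7.
This places the hydroxyl at C-2; a chloro group at C-5; a fluoro group at C-7; a methyl group at C-6.
The substituents are ordered alphabetically, ignoring any di-/tri- multipliers.
The name is 5-chloro-7-fluoro-6-methyloctan-2-ol.

5-chloro-7-fluoro-6-methyloctan-2-ol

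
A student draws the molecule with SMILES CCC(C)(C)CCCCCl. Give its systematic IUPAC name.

1-chloro-5,5-dimethylheptane

The parent chain contains 7 carbons (heptane).
Number the chain so that the substituent locant set {1,5,5} is lower than {3,3,7} at the first point of difference.
With this numbering: a chloro group at C-1; two methyl groups at C-5.
Substituent prefixes are cited in alphabetical order (multiplying prefixes like di-/tri- are ignored for ordering).
Putting it together: 1-chloro-5,5-dimethylheptane.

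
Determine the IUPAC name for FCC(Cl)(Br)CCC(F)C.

2-bromo-2-chloro-1,5-difluorohexane

The longest carbon chain is 6 atoms: the parent is hexane.
Choose the numbering such that the substituent locant set {1,2,2,5} is lower than {2,5,5,6} at the first point of difference.
With this numbering: a bromo group at C-2; a chloro group at C-2; fluoro groups at C-1 and C-5.
The substituents are ordered alphabetically, ignoring any di-/tri- multipliers.
Putting it together: 2-bromo-2-chloro-1,5-difluorohexane.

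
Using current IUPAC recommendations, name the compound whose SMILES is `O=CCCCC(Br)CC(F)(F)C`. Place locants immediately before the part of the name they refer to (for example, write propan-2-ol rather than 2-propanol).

5-bromo-7,7-difluorooctanal

The longest chain bearing the –CHO group is 8 carbons long (octane).
The principal characteristic group is an aldehyde (terminal –CHO), named with the suffix -al.
Number the chain so that the aldehyde carbon is C-1 by definition.
That gives a bromo group at C-5; two fluoro groups at C-7.
The substituents are ordered alphabetically, ignoring any di-/tri- multipliers.
Putting it together: 5-bromo-7,7-difluorooctanal.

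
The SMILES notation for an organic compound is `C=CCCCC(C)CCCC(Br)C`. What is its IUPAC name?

Counting along the main chain through the multiple bond gives 11 carbons: the parent is undecane.
A C=C double bond in the chain gives the infix -ene-.
Number the chain so that numbering from this end puts the double bond at C-1 rather than C-10.
This places the double bond between C-1 and C-2; a bromo group at C-10; a methyl group at C-6.
Substituent prefixes are cited in alphabetical order (multiplying prefixes like di-/tri- are ignored for ordering).
Assembling the pieces gives 10-bromo-6-methylundec-1-ene.

10-bromo-6-methylundec-1-ene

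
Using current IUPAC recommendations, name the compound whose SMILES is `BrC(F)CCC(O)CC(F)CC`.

1-bromo-1,6-difluorooctan-4-ol

The longest carbon chain that includes the –OH group has 8 carbons, so the parent hydride is octane.
An alcohol (–OH) is the principal characteristic group, giving the suffix -ol.
The numbering direction is chosen so that numbering from this end puts the hydroxyl group at C-4 rather than C-5.
That gives the hydroxyl at C-4; a bromo group at C-1; fluoro groups at C-1 and C-6.
Prefixes are listed alphabetically: bromo, fluoro.
Putting it together: 1-bromo-1,6-difluorooctan-4-ol.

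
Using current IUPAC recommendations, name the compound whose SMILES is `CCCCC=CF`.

1-fluorohex-1-ene

The longest carbon chain that includes the multiple bond has 6 carbons, so the parent hydride is hexane.
There is one C=C double bond, indicated by the ending -ene.
The numbering direction is chosen so that numbering from this end puts the double bond at C-1 rather than C-5.
That gives the double bond between C-1 and C-2; a fluoro group at C-1.
Assembling the pieces gives 1-fluorohex-1-ene.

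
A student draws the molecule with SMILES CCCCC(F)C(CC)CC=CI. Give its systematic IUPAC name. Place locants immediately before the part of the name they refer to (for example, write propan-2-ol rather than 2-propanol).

The longest carbon chain that includes the multiple bond has 9 carbons, so the parent hydride is nonane.
The chain contains a C=C double bond, so the unsaturation ending is -ene.
Choose the numbering such that numbering from this end puts the double bond at C-1 rather than C-8.
This places the double bond between C-1 and C-2; an ethyl group at C-4; a fluoro group at C-5; an iodo group at C-1.
Substituent prefixes are cited in alphabetical order (multiplying prefixes like di-/tri- are ignored for ordering).
Assembling the pieces gives 4-ethyl-5-fluoro-1-iodonon-1-ene.

4-ethyl-5-fluoro-1-iodonon-1-ene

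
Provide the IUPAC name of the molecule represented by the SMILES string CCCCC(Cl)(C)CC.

3-chloro-3-methylheptane

The longest carbon chain is 7 atoms: the parent is heptane.
Choose the numbering such that the substituent locant set {3,3} is lower than {5,5} at the first point of difference.
That gives a chloro group at C-3; a methyl group at C-3.
Substituent prefixes are cited in alphabetical order (multiplying prefixes like di-/tri- are ignored for ordering).
Assembling the pieces gives 3-chloro-3-methylheptane.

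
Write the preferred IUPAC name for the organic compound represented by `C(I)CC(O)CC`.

1-iodopentan-3-ol

The longest carbon chain that includes the –OH group has 5 carbons, so the parent hydride is pentane.
The principal characteristic group is an alcohol (–OH), named with the suffix -ol.
Choose the numbering such that the substituent locant set {1} is lower than {5} at the first point of difference.
That gives the hydroxyl at C-3; an iodo group at C-1.
Assembling the pieces gives 1-iodopentan-3-ol.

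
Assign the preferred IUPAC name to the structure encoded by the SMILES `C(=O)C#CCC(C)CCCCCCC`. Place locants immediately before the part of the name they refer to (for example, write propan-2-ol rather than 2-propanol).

5-methyldodec-2-ynal

The longest chain bearing the –CHO group and the multiple bond is 12 carbons long (dodecane).
The principal characteristic group is an aldehyde (terminal –CHO), named with the suffix -al.
A C≡C triple bond in the chain gives the infix -yne-.
Choose the numbering such that the aldehyde carbon is C-1 by definition.
With this numbering: the triple bond between C-2 and C-3; a methyl group at C-5.
Putting it together: 5-methyldodec-2-ynal.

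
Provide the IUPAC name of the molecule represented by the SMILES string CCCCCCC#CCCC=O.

Counting along the main chain through the –CHO group and the multiple bond gives 11 carbons: the parent is undecane.
An aldehyde (terminal –CHO) is the principal characteristic group, giving the suffix -al.
The chain contains a C≡C triple bond, so the unsaturation ending is -yne.
The numbering direction is chosen so that the aldehyde carbon is C-1 by definition.
This places the triple bond between C-4 and C-5.
Assembling the pieces gives undec-4-ynal.

undec-4-ynal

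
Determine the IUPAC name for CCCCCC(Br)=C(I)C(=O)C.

The longest chain bearing the carbonyl and the multiple bond is 9 carbons long (nonane).
The principal characteristic group is a ketone (C=O on an internal carbon), named with the suffix -one.
A C=C double bond in the chain gives the infix -ene-.
Choose the numbering such that numbering from this end puts the carbonyl group at C-2 rather than C-8.
With this numbering: the carbonyl at C-2; the double bond between C-3 and C-4; a bromo group at C-4; an iodo group at C-3.
The substituents are ordered alphabetically, ignoring any di-/tri- multipliers.
The name is 4-bromo-3-iodonon-3-en-2-one.

4-bromo-3-iodonon-3-en-2-one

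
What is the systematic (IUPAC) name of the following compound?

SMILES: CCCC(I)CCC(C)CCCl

1-chloro-6-iodo-3-methylnonane

The longest carbon chain is 9 atoms: the parent is nonane.
Number the chain so that the substituent locant set {1,3,6} is lower than {4,7,9} at the first point of difference.
This places a chloro group at C-1; an iodo group at C-6; a methyl group at C-3.
Prefixes are listed alphabetically: chloro, iodo, methyl.
Assembling the pieces gives 1-chloro-6-iodo-3-methylnonane.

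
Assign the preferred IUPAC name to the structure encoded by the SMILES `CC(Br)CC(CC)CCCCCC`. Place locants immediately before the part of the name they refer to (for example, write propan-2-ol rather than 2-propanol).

2-bromo-4-ethyldecane

The longest continuous carbon chain has 10 atoms, so the parent hydride is decane.
The numbering direction is chosen so that the substituent locant set {2,4} is lower than {7,9} at the first point of difference.
With this numbering: a bromo group at C-2; an ethyl group at C-4.
Prefixes are listed alphabetically: bromo, ethyl.
Assembling the pieces gives 2-bromo-4-ethyldecane.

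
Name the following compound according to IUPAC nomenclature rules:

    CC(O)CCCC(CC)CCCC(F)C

6-ethyl-10-fluoroundecan-2-ol

The longest carbon chain that includes the –OH group has 11 carbons, so the parent hydride is undecane.
The highest-priority functional group is an alcohol (–OH), so the name ends in -ol.
Choose the numbering such that numbering from this end puts the hydroxyl group at C-2 rather than C-10.
This places the hydroxyl at C-2; an ethyl group at C-6; a fluoro group at C-10.
Prefixes are listed alphabetically: ethyl, fluoro.
The name is 6-ethyl-10-fluoroundecan-2-ol.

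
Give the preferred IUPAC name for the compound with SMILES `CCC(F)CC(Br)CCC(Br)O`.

1,4-dibromo-6-fluorooctan-1-ol

Counting along the main chain through the –OH group gives 8 carbons: the parent is octane.
The highest-priority functional group is an alcohol (–OH), so the name ends in -ol.
The numbering direction is chosen so that numbering from this end puts the hydroxyl group at C-1 rather than C-8.
That gives the hydroxyl at C-1; bromo groups at C-1 and C-4; a fluoro group at C-6.
The substituents are ordered alphabetically, ignoring any di-/tri- multipliers.
Putting it together: 1,4-dibromo-6-fluorooctan-1-ol.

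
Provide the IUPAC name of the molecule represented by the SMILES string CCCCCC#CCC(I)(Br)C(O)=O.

The longest chain bearing the –COOH group and the multiple bond is 10 carbons long (decane).
A carboxylic acid (terminal –COOH) is the principal characteristic group, giving the suffix -oic acid.
A C≡C triple bond in the chain gives the infix -yne-.
Number the chain so that the carboxylic acid carbon is C-1 by definition.
This places the triple bond between C-4 and C-5; a bromo group at C-2; an iodo group at C-2.
Prefixes are listed alphabetically: bromo, iodo.
The name is 2-bromo-2-iododec-4-ynoic acid.

2-bromo-2-iododec-4-ynoic acid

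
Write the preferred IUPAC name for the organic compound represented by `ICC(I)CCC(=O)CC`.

Counting along the main chain through the carbonyl gives 7 carbons: the parent is heptane.
A ketone (C=O on an internal carbon) is the principal characteristic group, giving the suffix -one.
Number the chain so that numbering from this end puts the carbonyl group at C-3 rather than C-5.
With this numbering: the carbonyl at C-3; iodo groups at C-6 and C-7.
The name is 6,7-diiodoheptan-3-one.

6,7-diiodoheptan-3-one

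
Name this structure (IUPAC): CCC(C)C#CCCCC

Counting along the main chain through the multiple bond gives 9 carbons: the parent is nonane.
There is one C≡C triple bond, indicated by the ending -yne.
The numbering direction is chosen so that numbering from this end puts the triple bond at C-4 rather than C-5.
That gives the triple bond between C-4 and C-5; a methyl group at C-3.
The name is 3-methylnon-4-yne.

3-methylnon-4-yne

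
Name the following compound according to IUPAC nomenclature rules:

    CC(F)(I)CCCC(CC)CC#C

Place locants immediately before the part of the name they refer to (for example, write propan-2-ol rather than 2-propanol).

Counting along the main chain through the multiple bond gives 9 carbons: the parent is nonane.
There is one C≡C triple bond, indicated by the ending -yne.
Number the chain so that numbering from this end puts the triple bond at C-1 rather than C-8.
With this numbering: the triple bond between C-1 and C-2; an ethyl group at C-4; a fluoro group at C-8; an iodo group at C-8.
Prefixes are listed alphabetically: ethyl, fluoro, iodo.
Putting it together: 4-ethyl-8-fluoro-8-iodonon-1-yne.

4-ethyl-8-fluoro-8-iodonon-1-yne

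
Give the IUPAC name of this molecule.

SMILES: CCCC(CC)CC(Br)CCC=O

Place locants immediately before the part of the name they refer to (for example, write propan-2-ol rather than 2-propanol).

4-bromo-6-ethylnonanal

The longest chain bearing the –CHO group is 9 carbons long (nonane).
The principal characteristic group is an aldehyde (terminal –CHO), named with the suffix -al.
Choose the numbering such that the aldehyde carbon is C-1 by definition.
With this numbering: a bromo group at C-4; an ethyl group at C-6.
Prefixes are listed alphabetically: bromo, ethyl.
The name is 4-bromo-6-ethylnonanal.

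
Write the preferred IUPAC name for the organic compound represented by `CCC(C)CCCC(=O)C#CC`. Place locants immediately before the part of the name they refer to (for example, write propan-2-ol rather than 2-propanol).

8-methyldec-2-yn-4-one

Counting along the main chain through the carbonyl and the multiple bond gives 10 carbons: the parent is decane.
The highest-priority functional group is a ketone (C=O on an internal carbon), so the name ends in -one.
The chain contains a C≡C triple bond, so the unsaturation ending is -yne.
Number the chain so that numbering from this end puts the carbonyl group at C-4 rather than C-7.
That gives the carbonyl at C-4; the triple bond between C-2 and C-3; a methyl group at C-8.
The name is 8-methyldec-2-yn-4-one.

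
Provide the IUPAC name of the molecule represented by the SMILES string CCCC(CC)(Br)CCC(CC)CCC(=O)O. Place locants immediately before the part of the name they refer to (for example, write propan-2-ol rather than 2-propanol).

Counting along the main chain through the –COOH group gives 10 carbons: the parent is decane.
The principal characteristic group is a carboxylic acid (terminal –COOH), named with the suffix -oic acid.
Number the chain so that the carboxylic acid carbon is C-1 by definition.
That gives a bromo group at C-7; ethyl groups at C-4 and C-7.
Prefixes are listed alphabetically: bromo, ethyl.
Putting it together: 7-bromo-4,7-diethyldecanoic acid.

7-bromo-4,7-diethyldecanoic acid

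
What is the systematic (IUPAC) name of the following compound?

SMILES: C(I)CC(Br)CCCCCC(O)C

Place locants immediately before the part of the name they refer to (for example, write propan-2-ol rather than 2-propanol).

Counting along the main chain through the –OH group gives 10 carbons: the parent is decane.
An alcohol (–OH) is the principal characteristic group, giving the suffix -ol.
Number the chain so that numbering from this end puts the hydroxyl group at C-2 rather than C-9.
That gives the hydroxyl at C-2; a bromo group at C-8; an iodo group at C-10.
The substituents are ordered alphabetically, ignoring any di-/tri- multipliers.
Putting it together: 8-bromo-10-iododecan-2-ol.

8-bromo-10-iododecan-2-ol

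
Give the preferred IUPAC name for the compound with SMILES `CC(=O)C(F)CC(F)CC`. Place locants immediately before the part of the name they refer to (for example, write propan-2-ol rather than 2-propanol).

3,5-difluoroheptan-2-one

Counting along the main chain through the carbonyl gives 7 carbons: the parent is heptane.
The principal characteristic group is a ketone (C=O on an internal carbon), named with the suffix -one.
Choose the numbering such that numbering from this end puts the carbonyl group at C-2 rather than C-6.
This places the carbonyl at C-2; fluoro groups at C-3 and C-5.
Putting it together: 3,5-difluoroheptan-2-one.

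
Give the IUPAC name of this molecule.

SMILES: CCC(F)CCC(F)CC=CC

5,8-difluorodec-2-ene

The longest carbon chain that includes the multiple bond has 10 carbons, so the parent hydride is decane.
There is one C=C double bond, indicated by the ending -ene.
Number the chain so that numbering from this end puts the double bond at C-2 rather than C-8.
That gives the double bond between C-2 and C-3; fluoro groups at C-5 and C-8.
Assembling the pieces gives 5,8-difluorodec-2-ene.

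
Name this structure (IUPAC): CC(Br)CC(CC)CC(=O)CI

6-bromo-4-ethyl-1-iodoheptan-2-one

The longest chain bearing the carbonyl is 7 carbons long (heptane).
The highest-priority functional group is a ketone (C=O on an internal carbon), so the name ends in -one.
Number the chain so that numbering from this end puts the carbonyl group at C-2 rather than C-6.
That gives the carbonyl at C-2; a bromo group at C-6; an ethyl group at C-4; an iodo group at C-1.
The substituents are ordered alphabetically, ignoring any di-/tri- multipliers.
Putting it together: 6-bromo-4-ethyl-1-iodoheptan-2-one.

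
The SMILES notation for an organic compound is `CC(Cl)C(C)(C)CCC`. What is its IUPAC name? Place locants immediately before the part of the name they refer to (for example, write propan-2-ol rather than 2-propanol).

2-chloro-3,3-dimethylhexane

The longest carbon chain is 6 atoms: the parent is hexane.
The numbering direction is chosen so that the substituent locant set {2,3,3} is lower than {4,4,5} at the first point of difference.
With this numbering: a chloro group at C-2; two methyl groups at C-3.
The substituents are ordered alphabetically, ignoring any di-/tri- multipliers.
Assembling the pieces gives 2-chloro-3,3-dimethylhexane.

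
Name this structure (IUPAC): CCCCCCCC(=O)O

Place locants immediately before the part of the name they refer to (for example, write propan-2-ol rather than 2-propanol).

Counting along the main chain through the –COOH group gives 8 carbons: the parent is octane.
The highest-priority functional group is a carboxylic acid (terminal –COOH), so the name ends in -oic acid.
The numbering direction is chosen so that the carboxylic acid carbon is C-1 by definition.
Putting it together: octanoic acid.

octanoic acid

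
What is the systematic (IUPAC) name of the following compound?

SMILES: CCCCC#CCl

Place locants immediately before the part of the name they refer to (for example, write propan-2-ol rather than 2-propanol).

The longest carbon chain that includes the multiple bond has 6 carbons, so the parent hydride is hexane.
The chain contains a C≡C triple bond, so the unsaturation ending is -yne.
The numbering direction is chosen so that numbering from this end puts the triple bond at C-1 rather than C-5.
With this numbering: the triple bond between C-1 and C-2; a chloro group at C-1.
Putting it together: 1-chlorohex-1-yne.

1-chlorohex-1-yne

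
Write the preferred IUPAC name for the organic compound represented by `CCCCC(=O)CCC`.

octan-4-one

Counting along the main chain through the carbonyl gives 8 carbons: the parent is octane.
The principal characteristic group is a ketone (C=O on an internal carbon), named with the suffix -one.
The numbering direction is chosen so that numbering from this end puts the carbonyl group at C-4 rather than C-5.
With this numbering: the carbonyl at C-4.
Putting it together: octan-4-one.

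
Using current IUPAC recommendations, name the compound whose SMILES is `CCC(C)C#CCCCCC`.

3-methyldec-4-yne

Counting along the main chain through the multiple bond gives 10 carbons: the parent is decane.
A C≡C triple bond in the chain gives the infix -yne-.
The numbering direction is chosen so that numbering from this end puts the triple bond at C-4 rather than C-6.
This places the triple bond between C-4 and C-5; a methyl group at C-3.
Assembling the pieces gives 3-methyldec-4-yne.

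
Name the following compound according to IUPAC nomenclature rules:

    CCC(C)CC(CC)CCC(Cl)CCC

The longest carbon chain is 11 atoms: the parent is undecane.
Choose the numbering such that the substituent locant set {3,5,8} is lower than {4,7,9} at the first point of difference.
This places a chloro group at C-8; an ethyl group at C-5; a methyl group at C-3.
Substituent prefixes are cited in alphabetical order (multiplying prefixes like di-/tri- are ignored for ordering).
The name is 8-chloro-5-ethyl-3-methylundecane.

8-chloro-5-ethyl-3-methylundecane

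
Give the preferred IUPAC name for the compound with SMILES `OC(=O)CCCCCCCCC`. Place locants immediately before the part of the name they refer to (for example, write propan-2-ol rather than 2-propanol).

The longest carbon chain that includes the –COOH group has 10 carbons, so the parent hydride is decane.
A carboxylic acid (terminal –COOH) is the principal characteristic group, giving the suffix -oic acid.
Number the chain so that the carboxylic acid carbon is C-1 by definition.
The name is decanoic acid.

decanoic acid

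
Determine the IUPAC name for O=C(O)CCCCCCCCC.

The longest chain bearing the –COOH group is 10 carbons long (decane).
The highest-priority functional group is a carboxylic acid (terminal –COOH), so the name ends in -oic acid.
Choose the numbering such that the carboxylic acid carbon is C-1 by definition.
Assembling the pieces gives decanoic acid.

decanoic acid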